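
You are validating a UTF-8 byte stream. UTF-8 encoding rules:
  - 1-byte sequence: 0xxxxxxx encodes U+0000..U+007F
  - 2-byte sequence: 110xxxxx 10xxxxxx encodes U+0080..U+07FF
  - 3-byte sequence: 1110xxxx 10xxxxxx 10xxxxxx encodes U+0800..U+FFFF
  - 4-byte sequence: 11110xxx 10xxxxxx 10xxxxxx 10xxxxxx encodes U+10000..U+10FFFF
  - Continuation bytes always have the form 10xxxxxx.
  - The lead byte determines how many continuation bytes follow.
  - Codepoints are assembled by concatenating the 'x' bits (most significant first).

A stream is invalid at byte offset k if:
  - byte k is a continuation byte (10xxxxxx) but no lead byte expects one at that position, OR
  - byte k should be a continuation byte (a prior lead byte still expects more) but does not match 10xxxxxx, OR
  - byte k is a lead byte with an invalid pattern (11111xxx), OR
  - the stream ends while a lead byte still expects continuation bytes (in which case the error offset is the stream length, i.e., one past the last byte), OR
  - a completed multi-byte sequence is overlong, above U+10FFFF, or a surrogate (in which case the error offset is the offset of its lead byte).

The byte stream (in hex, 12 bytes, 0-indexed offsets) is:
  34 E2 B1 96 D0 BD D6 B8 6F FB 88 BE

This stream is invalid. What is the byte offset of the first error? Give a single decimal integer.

Byte[0]=34: 1-byte ASCII. cp=U+0034
Byte[1]=E2: 3-byte lead, need 2 cont bytes. acc=0x2
Byte[2]=B1: continuation. acc=(acc<<6)|0x31=0xB1
Byte[3]=96: continuation. acc=(acc<<6)|0x16=0x2C56
Completed: cp=U+2C56 (starts at byte 1)
Byte[4]=D0: 2-byte lead, need 1 cont bytes. acc=0x10
Byte[5]=BD: continuation. acc=(acc<<6)|0x3D=0x43D
Completed: cp=U+043D (starts at byte 4)
Byte[6]=D6: 2-byte lead, need 1 cont bytes. acc=0x16
Byte[7]=B8: continuation. acc=(acc<<6)|0x38=0x5B8
Completed: cp=U+05B8 (starts at byte 6)
Byte[8]=6F: 1-byte ASCII. cp=U+006F
Byte[9]=FB: INVALID lead byte (not 0xxx/110x/1110/11110)

Answer: 9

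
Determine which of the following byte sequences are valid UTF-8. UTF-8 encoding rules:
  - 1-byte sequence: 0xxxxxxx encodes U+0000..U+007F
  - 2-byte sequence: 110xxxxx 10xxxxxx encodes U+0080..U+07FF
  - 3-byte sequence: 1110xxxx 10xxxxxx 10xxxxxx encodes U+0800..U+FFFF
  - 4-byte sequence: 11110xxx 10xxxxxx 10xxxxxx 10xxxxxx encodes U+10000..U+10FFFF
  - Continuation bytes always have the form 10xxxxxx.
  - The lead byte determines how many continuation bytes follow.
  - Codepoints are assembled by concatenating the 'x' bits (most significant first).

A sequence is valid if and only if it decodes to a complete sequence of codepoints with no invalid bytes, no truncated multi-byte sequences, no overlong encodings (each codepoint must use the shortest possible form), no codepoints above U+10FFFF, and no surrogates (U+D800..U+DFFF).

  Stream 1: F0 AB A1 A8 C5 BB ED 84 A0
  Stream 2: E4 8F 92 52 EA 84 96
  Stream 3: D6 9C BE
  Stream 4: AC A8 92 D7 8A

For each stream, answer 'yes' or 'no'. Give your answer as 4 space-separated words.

Stream 1: decodes cleanly. VALID
Stream 2: decodes cleanly. VALID
Stream 3: error at byte offset 2. INVALID
Stream 4: error at byte offset 0. INVALID

Answer: yes yes no no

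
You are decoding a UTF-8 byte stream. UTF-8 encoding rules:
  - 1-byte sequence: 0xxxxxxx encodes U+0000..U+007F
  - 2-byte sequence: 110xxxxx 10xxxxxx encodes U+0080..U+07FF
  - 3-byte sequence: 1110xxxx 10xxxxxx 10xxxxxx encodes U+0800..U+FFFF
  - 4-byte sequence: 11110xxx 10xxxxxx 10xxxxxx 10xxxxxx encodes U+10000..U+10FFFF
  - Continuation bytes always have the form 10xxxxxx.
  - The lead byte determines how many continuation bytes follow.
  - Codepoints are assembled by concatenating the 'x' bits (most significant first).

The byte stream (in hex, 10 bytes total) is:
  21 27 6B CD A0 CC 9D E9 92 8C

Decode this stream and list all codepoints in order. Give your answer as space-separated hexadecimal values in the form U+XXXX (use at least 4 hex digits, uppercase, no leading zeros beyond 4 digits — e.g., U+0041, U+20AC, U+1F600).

Byte[0]=21: 1-byte ASCII. cp=U+0021
Byte[1]=27: 1-byte ASCII. cp=U+0027
Byte[2]=6B: 1-byte ASCII. cp=U+006B
Byte[3]=CD: 2-byte lead, need 1 cont bytes. acc=0xD
Byte[4]=A0: continuation. acc=(acc<<6)|0x20=0x360
Completed: cp=U+0360 (starts at byte 3)
Byte[5]=CC: 2-byte lead, need 1 cont bytes. acc=0xC
Byte[6]=9D: continuation. acc=(acc<<6)|0x1D=0x31D
Completed: cp=U+031D (starts at byte 5)
Byte[7]=E9: 3-byte lead, need 2 cont bytes. acc=0x9
Byte[8]=92: continuation. acc=(acc<<6)|0x12=0x252
Byte[9]=8C: continuation. acc=(acc<<6)|0x0C=0x948C
Completed: cp=U+948C (starts at byte 7)

Answer: U+0021 U+0027 U+006B U+0360 U+031D U+948C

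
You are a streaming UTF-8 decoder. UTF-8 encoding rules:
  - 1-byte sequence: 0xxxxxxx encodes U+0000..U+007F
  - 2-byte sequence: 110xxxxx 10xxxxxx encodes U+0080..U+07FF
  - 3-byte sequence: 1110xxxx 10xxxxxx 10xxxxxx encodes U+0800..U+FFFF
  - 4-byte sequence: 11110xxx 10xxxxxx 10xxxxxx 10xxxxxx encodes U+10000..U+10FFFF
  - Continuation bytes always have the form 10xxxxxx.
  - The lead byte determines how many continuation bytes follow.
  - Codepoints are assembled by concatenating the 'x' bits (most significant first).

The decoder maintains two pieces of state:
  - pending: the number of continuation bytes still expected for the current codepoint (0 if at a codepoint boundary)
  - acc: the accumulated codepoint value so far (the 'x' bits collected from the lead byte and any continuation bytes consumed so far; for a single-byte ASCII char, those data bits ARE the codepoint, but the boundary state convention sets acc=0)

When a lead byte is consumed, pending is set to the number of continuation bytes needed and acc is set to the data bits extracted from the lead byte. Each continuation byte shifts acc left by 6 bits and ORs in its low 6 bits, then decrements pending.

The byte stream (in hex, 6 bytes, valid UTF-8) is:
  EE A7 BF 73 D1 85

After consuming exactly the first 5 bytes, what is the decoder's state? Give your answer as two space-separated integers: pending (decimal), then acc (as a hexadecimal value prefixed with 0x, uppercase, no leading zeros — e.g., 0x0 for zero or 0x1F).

Answer: 1 0x11

Derivation:
Byte[0]=EE: 3-byte lead. pending=2, acc=0xE
Byte[1]=A7: continuation. acc=(acc<<6)|0x27=0x3A7, pending=1
Byte[2]=BF: continuation. acc=(acc<<6)|0x3F=0xE9FF, pending=0
Byte[3]=73: 1-byte. pending=0, acc=0x0
Byte[4]=D1: 2-byte lead. pending=1, acc=0x11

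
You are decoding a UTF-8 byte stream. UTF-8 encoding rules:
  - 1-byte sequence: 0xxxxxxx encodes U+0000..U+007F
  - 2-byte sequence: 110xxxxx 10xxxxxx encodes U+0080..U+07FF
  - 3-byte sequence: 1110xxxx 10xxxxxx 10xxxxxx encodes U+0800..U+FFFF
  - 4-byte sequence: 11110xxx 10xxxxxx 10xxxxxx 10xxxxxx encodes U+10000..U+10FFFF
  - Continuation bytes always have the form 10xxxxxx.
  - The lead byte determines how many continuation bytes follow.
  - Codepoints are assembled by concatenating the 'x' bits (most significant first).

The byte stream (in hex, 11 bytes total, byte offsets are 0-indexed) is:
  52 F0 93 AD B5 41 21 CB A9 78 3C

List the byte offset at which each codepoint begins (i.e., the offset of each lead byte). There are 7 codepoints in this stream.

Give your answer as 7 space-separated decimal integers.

Byte[0]=52: 1-byte ASCII. cp=U+0052
Byte[1]=F0: 4-byte lead, need 3 cont bytes. acc=0x0
Byte[2]=93: continuation. acc=(acc<<6)|0x13=0x13
Byte[3]=AD: continuation. acc=(acc<<6)|0x2D=0x4ED
Byte[4]=B5: continuation. acc=(acc<<6)|0x35=0x13B75
Completed: cp=U+13B75 (starts at byte 1)
Byte[5]=41: 1-byte ASCII. cp=U+0041
Byte[6]=21: 1-byte ASCII. cp=U+0021
Byte[7]=CB: 2-byte lead, need 1 cont bytes. acc=0xB
Byte[8]=A9: continuation. acc=(acc<<6)|0x29=0x2E9
Completed: cp=U+02E9 (starts at byte 7)
Byte[9]=78: 1-byte ASCII. cp=U+0078
Byte[10]=3C: 1-byte ASCII. cp=U+003C

Answer: 0 1 5 6 7 9 10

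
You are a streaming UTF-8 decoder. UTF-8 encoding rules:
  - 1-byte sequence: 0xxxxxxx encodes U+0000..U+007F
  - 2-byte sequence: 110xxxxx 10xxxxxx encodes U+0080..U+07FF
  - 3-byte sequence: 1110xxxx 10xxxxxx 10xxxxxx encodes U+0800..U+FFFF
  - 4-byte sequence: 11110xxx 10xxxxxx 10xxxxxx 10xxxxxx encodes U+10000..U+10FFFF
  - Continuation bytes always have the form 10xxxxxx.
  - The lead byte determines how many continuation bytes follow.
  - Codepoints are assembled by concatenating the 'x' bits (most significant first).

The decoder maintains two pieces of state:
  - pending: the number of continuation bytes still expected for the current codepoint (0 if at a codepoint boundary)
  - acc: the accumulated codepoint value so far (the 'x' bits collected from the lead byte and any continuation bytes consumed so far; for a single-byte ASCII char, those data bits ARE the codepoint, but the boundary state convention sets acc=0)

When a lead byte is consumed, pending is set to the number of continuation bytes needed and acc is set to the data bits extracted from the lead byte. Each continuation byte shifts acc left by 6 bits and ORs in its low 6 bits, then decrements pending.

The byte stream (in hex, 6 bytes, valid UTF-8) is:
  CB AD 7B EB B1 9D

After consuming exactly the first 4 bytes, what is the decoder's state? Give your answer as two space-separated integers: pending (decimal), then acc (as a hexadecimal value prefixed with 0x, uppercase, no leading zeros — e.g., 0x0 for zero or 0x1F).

Answer: 2 0xB

Derivation:
Byte[0]=CB: 2-byte lead. pending=1, acc=0xB
Byte[1]=AD: continuation. acc=(acc<<6)|0x2D=0x2ED, pending=0
Byte[2]=7B: 1-byte. pending=0, acc=0x0
Byte[3]=EB: 3-byte lead. pending=2, acc=0xB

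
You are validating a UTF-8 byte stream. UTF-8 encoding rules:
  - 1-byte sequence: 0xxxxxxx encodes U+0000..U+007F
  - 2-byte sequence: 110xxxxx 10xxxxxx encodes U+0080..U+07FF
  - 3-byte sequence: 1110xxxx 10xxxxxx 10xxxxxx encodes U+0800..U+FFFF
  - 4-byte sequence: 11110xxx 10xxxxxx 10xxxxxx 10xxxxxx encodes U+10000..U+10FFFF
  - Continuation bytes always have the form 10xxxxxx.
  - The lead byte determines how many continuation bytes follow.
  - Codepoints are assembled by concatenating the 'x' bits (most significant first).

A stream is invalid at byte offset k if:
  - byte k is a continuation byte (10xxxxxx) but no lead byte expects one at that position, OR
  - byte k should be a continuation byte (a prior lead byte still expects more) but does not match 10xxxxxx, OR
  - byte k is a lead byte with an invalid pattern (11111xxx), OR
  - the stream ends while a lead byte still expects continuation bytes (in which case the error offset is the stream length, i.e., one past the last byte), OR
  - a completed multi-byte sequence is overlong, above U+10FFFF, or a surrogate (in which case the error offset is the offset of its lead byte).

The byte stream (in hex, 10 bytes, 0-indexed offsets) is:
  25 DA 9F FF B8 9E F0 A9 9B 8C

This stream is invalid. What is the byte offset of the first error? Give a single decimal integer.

Byte[0]=25: 1-byte ASCII. cp=U+0025
Byte[1]=DA: 2-byte lead, need 1 cont bytes. acc=0x1A
Byte[2]=9F: continuation. acc=(acc<<6)|0x1F=0x69F
Completed: cp=U+069F (starts at byte 1)
Byte[3]=FF: INVALID lead byte (not 0xxx/110x/1110/11110)

Answer: 3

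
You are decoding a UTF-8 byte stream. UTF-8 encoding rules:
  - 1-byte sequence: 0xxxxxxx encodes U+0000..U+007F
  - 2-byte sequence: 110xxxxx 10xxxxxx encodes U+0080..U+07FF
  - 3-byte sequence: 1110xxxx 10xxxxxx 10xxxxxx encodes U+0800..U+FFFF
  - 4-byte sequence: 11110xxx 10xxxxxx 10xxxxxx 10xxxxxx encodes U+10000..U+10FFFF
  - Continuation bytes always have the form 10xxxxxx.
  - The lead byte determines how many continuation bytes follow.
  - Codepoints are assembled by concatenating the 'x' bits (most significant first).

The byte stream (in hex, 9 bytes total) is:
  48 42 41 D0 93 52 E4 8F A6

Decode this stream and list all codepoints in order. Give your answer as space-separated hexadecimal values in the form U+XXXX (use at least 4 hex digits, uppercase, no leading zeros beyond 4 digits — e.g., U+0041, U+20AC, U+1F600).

Answer: U+0048 U+0042 U+0041 U+0413 U+0052 U+43E6

Derivation:
Byte[0]=48: 1-byte ASCII. cp=U+0048
Byte[1]=42: 1-byte ASCII. cp=U+0042
Byte[2]=41: 1-byte ASCII. cp=U+0041
Byte[3]=D0: 2-byte lead, need 1 cont bytes. acc=0x10
Byte[4]=93: continuation. acc=(acc<<6)|0x13=0x413
Completed: cp=U+0413 (starts at byte 3)
Byte[5]=52: 1-byte ASCII. cp=U+0052
Byte[6]=E4: 3-byte lead, need 2 cont bytes. acc=0x4
Byte[7]=8F: continuation. acc=(acc<<6)|0x0F=0x10F
Byte[8]=A6: continuation. acc=(acc<<6)|0x26=0x43E6
Completed: cp=U+43E6 (starts at byte 6)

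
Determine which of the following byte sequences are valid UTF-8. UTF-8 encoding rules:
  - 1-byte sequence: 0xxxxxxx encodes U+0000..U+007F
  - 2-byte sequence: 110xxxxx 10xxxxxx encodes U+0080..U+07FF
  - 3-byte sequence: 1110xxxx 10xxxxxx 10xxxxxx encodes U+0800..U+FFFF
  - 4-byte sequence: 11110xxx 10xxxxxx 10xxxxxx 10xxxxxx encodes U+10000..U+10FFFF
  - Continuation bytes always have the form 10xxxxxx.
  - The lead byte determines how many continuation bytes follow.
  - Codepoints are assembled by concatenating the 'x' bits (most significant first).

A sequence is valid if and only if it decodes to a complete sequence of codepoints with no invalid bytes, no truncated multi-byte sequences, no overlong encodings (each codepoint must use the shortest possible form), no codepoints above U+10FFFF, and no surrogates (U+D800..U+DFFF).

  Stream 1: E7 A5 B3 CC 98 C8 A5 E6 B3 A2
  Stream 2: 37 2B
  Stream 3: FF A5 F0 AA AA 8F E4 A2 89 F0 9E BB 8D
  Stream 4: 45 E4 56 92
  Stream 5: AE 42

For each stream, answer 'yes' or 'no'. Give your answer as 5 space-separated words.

Answer: yes yes no no no

Derivation:
Stream 1: decodes cleanly. VALID
Stream 2: decodes cleanly. VALID
Stream 3: error at byte offset 0. INVALID
Stream 4: error at byte offset 2. INVALID
Stream 5: error at byte offset 0. INVALID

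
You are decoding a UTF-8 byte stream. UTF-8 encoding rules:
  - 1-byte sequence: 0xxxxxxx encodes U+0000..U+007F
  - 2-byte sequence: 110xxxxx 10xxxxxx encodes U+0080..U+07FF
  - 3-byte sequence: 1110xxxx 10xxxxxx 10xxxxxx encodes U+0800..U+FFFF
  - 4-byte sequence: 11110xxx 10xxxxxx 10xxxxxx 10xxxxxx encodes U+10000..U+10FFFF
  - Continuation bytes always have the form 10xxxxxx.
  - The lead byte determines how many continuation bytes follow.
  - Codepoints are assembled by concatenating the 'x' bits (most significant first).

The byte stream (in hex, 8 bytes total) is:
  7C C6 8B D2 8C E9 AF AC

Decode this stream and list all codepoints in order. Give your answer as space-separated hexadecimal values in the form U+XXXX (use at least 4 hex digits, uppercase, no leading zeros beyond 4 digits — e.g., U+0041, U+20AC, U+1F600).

Answer: U+007C U+018B U+048C U+9BEC

Derivation:
Byte[0]=7C: 1-byte ASCII. cp=U+007C
Byte[1]=C6: 2-byte lead, need 1 cont bytes. acc=0x6
Byte[2]=8B: continuation. acc=(acc<<6)|0x0B=0x18B
Completed: cp=U+018B (starts at byte 1)
Byte[3]=D2: 2-byte lead, need 1 cont bytes. acc=0x12
Byte[4]=8C: continuation. acc=(acc<<6)|0x0C=0x48C
Completed: cp=U+048C (starts at byte 3)
Byte[5]=E9: 3-byte lead, need 2 cont bytes. acc=0x9
Byte[6]=AF: continuation. acc=(acc<<6)|0x2F=0x26F
Byte[7]=AC: continuation. acc=(acc<<6)|0x2C=0x9BEC
Completed: cp=U+9BEC (starts at byte 5)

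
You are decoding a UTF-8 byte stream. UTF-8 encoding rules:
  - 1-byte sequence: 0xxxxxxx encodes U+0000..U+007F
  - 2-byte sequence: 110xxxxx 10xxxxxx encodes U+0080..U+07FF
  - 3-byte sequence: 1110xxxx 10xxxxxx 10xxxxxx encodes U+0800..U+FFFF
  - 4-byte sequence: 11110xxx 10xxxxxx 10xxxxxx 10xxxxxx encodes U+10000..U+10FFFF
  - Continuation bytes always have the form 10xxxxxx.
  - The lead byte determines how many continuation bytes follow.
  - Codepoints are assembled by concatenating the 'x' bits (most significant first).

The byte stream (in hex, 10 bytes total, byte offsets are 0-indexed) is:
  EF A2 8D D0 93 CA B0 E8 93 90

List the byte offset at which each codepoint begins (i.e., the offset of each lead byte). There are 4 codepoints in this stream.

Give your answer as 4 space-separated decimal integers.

Answer: 0 3 5 7

Derivation:
Byte[0]=EF: 3-byte lead, need 2 cont bytes. acc=0xF
Byte[1]=A2: continuation. acc=(acc<<6)|0x22=0x3E2
Byte[2]=8D: continuation. acc=(acc<<6)|0x0D=0xF88D
Completed: cp=U+F88D (starts at byte 0)
Byte[3]=D0: 2-byte lead, need 1 cont bytes. acc=0x10
Byte[4]=93: continuation. acc=(acc<<6)|0x13=0x413
Completed: cp=U+0413 (starts at byte 3)
Byte[5]=CA: 2-byte lead, need 1 cont bytes. acc=0xA
Byte[6]=B0: continuation. acc=(acc<<6)|0x30=0x2B0
Completed: cp=U+02B0 (starts at byte 5)
Byte[7]=E8: 3-byte lead, need 2 cont bytes. acc=0x8
Byte[8]=93: continuation. acc=(acc<<6)|0x13=0x213
Byte[9]=90: continuation. acc=(acc<<6)|0x10=0x84D0
Completed: cp=U+84D0 (starts at byte 7)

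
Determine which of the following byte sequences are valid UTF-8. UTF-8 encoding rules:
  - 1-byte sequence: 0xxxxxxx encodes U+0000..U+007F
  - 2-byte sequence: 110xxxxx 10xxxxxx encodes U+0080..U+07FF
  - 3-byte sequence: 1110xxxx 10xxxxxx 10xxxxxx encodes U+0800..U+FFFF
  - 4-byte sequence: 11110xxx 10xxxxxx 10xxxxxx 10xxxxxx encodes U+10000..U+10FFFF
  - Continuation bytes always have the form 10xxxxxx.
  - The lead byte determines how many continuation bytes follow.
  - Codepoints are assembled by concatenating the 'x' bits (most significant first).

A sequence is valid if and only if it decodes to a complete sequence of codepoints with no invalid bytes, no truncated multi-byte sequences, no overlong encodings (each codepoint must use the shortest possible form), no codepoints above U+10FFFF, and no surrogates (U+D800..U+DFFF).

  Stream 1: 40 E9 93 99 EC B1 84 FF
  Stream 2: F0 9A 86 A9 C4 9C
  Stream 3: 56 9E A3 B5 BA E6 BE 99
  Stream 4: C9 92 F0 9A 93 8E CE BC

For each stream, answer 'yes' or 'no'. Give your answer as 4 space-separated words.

Answer: no yes no yes

Derivation:
Stream 1: error at byte offset 7. INVALID
Stream 2: decodes cleanly. VALID
Stream 3: error at byte offset 1. INVALID
Stream 4: decodes cleanly. VALID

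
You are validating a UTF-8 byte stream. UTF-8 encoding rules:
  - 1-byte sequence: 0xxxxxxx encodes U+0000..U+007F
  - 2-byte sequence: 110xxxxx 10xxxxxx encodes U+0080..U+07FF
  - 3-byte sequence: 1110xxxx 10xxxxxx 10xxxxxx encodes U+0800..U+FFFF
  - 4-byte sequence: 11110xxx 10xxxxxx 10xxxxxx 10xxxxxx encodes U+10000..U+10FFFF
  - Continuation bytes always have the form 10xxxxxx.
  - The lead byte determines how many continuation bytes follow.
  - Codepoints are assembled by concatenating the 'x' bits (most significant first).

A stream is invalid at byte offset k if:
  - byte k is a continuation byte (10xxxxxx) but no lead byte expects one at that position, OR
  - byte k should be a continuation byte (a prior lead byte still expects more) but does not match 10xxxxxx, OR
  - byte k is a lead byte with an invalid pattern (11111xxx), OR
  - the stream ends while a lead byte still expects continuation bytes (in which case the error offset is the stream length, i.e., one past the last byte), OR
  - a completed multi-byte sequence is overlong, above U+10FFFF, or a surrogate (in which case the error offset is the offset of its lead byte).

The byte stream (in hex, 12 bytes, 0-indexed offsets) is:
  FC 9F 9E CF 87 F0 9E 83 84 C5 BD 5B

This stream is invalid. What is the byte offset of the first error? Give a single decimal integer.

Answer: 0

Derivation:
Byte[0]=FC: INVALID lead byte (not 0xxx/110x/1110/11110)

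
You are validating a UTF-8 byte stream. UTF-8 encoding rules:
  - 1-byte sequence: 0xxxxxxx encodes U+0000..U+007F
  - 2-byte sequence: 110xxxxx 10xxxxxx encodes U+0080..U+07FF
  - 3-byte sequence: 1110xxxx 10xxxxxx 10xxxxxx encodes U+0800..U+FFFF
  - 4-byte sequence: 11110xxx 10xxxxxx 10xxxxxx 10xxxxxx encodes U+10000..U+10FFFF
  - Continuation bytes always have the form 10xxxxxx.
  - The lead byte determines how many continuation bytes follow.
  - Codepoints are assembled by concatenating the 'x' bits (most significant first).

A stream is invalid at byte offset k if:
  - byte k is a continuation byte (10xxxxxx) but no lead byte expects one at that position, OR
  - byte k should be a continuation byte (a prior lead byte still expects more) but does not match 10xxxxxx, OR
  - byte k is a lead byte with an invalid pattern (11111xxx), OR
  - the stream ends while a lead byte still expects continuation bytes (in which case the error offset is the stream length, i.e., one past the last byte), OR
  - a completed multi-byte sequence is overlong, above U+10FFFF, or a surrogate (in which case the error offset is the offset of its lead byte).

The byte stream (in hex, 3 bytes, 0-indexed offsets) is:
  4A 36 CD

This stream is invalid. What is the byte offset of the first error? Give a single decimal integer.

Byte[0]=4A: 1-byte ASCII. cp=U+004A
Byte[1]=36: 1-byte ASCII. cp=U+0036
Byte[2]=CD: 2-byte lead, need 1 cont bytes. acc=0xD
Byte[3]: stream ended, expected continuation. INVALID

Answer: 3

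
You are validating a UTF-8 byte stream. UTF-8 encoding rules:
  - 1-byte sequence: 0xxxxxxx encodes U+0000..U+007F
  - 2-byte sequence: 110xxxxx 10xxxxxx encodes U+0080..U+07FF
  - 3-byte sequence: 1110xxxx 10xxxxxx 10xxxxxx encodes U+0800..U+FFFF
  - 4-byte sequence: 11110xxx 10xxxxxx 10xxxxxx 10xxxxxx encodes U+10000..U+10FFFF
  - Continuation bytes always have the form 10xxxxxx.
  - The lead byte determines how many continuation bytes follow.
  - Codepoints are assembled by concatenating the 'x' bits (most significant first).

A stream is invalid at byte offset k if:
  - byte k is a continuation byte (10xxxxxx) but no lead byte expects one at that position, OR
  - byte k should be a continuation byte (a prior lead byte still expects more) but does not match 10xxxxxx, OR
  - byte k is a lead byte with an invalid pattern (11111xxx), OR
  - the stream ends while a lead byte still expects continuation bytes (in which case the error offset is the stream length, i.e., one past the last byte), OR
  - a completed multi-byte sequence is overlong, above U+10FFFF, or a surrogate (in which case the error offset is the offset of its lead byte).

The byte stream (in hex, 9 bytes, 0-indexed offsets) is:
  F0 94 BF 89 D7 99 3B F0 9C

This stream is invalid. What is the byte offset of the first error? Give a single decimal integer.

Answer: 9

Derivation:
Byte[0]=F0: 4-byte lead, need 3 cont bytes. acc=0x0
Byte[1]=94: continuation. acc=(acc<<6)|0x14=0x14
Byte[2]=BF: continuation. acc=(acc<<6)|0x3F=0x53F
Byte[3]=89: continuation. acc=(acc<<6)|0x09=0x14FC9
Completed: cp=U+14FC9 (starts at byte 0)
Byte[4]=D7: 2-byte lead, need 1 cont bytes. acc=0x17
Byte[5]=99: continuation. acc=(acc<<6)|0x19=0x5D9
Completed: cp=U+05D9 (starts at byte 4)
Byte[6]=3B: 1-byte ASCII. cp=U+003B
Byte[7]=F0: 4-byte lead, need 3 cont bytes. acc=0x0
Byte[8]=9C: continuation. acc=(acc<<6)|0x1C=0x1C
Byte[9]: stream ended, expected continuation. INVALID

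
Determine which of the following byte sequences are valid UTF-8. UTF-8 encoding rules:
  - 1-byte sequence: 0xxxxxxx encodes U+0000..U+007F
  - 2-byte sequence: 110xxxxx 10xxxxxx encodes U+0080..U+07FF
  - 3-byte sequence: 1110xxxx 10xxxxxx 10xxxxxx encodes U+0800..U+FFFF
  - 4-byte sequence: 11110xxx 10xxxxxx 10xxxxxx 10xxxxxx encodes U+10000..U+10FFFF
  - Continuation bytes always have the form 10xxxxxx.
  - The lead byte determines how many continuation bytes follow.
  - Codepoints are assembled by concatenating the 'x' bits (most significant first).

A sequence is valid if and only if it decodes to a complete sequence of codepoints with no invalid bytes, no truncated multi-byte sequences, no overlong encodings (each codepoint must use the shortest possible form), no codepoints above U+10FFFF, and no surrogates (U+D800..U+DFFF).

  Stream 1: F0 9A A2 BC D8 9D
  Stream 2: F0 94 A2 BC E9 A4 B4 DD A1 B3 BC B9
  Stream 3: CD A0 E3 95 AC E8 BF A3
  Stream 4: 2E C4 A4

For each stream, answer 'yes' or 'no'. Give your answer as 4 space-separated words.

Answer: yes no yes yes

Derivation:
Stream 1: decodes cleanly. VALID
Stream 2: error at byte offset 9. INVALID
Stream 3: decodes cleanly. VALID
Stream 4: decodes cleanly. VALID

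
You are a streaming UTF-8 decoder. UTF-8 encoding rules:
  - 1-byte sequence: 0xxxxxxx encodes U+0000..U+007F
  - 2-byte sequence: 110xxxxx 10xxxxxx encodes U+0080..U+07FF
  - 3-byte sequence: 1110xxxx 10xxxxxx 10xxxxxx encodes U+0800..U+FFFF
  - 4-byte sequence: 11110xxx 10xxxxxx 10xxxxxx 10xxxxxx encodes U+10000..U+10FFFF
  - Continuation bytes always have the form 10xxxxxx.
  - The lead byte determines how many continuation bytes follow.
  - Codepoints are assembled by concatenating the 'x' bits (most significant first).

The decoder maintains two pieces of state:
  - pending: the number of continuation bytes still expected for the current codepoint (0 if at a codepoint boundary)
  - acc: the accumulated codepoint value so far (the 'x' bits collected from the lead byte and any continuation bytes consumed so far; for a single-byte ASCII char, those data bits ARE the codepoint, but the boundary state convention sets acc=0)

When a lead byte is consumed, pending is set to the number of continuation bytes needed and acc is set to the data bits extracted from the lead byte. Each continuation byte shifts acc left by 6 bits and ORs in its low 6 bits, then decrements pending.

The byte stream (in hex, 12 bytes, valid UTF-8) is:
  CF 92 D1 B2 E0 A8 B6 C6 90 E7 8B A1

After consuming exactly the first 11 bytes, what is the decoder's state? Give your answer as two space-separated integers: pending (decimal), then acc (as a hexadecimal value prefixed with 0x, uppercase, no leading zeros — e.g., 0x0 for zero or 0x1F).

Answer: 1 0x1CB

Derivation:
Byte[0]=CF: 2-byte lead. pending=1, acc=0xF
Byte[1]=92: continuation. acc=(acc<<6)|0x12=0x3D2, pending=0
Byte[2]=D1: 2-byte lead. pending=1, acc=0x11
Byte[3]=B2: continuation. acc=(acc<<6)|0x32=0x472, pending=0
Byte[4]=E0: 3-byte lead. pending=2, acc=0x0
Byte[5]=A8: continuation. acc=(acc<<6)|0x28=0x28, pending=1
Byte[6]=B6: continuation. acc=(acc<<6)|0x36=0xA36, pending=0
Byte[7]=C6: 2-byte lead. pending=1, acc=0x6
Byte[8]=90: continuation. acc=(acc<<6)|0x10=0x190, pending=0
Byte[9]=E7: 3-byte lead. pending=2, acc=0x7
Byte[10]=8B: continuation. acc=(acc<<6)|0x0B=0x1CB, pending=1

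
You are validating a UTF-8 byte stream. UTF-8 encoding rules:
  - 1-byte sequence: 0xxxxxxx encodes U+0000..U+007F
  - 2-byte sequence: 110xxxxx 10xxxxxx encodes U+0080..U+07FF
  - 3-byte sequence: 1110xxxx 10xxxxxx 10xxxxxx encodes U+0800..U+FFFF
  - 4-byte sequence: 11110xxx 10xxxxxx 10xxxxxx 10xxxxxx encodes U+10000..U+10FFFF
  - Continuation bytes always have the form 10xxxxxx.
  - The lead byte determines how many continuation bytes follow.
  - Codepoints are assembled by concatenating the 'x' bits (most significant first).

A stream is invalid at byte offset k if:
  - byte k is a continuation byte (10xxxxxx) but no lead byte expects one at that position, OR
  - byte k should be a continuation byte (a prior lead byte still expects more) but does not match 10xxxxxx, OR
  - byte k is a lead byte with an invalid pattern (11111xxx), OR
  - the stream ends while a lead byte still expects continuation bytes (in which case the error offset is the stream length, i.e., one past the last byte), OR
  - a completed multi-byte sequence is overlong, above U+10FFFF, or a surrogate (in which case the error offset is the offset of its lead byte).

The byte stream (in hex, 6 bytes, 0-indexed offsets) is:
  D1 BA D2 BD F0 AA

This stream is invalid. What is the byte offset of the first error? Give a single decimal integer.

Byte[0]=D1: 2-byte lead, need 1 cont bytes. acc=0x11
Byte[1]=BA: continuation. acc=(acc<<6)|0x3A=0x47A
Completed: cp=U+047A (starts at byte 0)
Byte[2]=D2: 2-byte lead, need 1 cont bytes. acc=0x12
Byte[3]=BD: continuation. acc=(acc<<6)|0x3D=0x4BD
Completed: cp=U+04BD (starts at byte 2)
Byte[4]=F0: 4-byte lead, need 3 cont bytes. acc=0x0
Byte[5]=AA: continuation. acc=(acc<<6)|0x2A=0x2A
Byte[6]: stream ended, expected continuation. INVALID

Answer: 6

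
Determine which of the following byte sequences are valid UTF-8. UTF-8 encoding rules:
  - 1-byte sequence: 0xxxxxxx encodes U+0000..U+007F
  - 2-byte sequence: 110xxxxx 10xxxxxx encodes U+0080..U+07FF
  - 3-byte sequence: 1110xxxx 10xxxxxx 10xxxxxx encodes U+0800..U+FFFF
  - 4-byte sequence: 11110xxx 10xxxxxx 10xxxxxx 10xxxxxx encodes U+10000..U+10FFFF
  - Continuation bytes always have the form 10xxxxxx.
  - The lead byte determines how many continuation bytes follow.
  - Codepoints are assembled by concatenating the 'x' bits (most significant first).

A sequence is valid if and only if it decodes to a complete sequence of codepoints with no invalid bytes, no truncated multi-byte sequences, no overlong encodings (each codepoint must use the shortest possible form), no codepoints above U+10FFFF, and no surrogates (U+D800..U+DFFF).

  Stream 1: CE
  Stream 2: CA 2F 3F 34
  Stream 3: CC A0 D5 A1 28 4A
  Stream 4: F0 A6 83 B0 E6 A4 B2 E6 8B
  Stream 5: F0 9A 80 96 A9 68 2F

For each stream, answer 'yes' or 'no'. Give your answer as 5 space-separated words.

Stream 1: error at byte offset 1. INVALID
Stream 2: error at byte offset 1. INVALID
Stream 3: decodes cleanly. VALID
Stream 4: error at byte offset 9. INVALID
Stream 5: error at byte offset 4. INVALID

Answer: no no yes no no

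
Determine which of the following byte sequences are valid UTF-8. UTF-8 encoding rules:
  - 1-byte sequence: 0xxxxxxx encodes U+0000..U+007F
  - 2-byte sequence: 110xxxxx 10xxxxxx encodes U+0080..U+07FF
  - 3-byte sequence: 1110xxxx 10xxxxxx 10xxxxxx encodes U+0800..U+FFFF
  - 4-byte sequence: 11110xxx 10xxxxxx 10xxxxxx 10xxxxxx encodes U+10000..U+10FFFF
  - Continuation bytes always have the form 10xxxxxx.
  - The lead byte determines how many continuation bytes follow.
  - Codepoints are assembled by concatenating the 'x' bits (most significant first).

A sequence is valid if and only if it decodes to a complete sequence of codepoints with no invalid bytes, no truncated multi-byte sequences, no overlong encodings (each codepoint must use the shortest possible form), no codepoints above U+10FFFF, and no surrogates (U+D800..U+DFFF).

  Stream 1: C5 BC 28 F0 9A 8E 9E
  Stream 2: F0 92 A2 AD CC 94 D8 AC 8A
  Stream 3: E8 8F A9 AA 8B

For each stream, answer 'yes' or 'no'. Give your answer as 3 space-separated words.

Answer: yes no no

Derivation:
Stream 1: decodes cleanly. VALID
Stream 2: error at byte offset 8. INVALID
Stream 3: error at byte offset 3. INVALID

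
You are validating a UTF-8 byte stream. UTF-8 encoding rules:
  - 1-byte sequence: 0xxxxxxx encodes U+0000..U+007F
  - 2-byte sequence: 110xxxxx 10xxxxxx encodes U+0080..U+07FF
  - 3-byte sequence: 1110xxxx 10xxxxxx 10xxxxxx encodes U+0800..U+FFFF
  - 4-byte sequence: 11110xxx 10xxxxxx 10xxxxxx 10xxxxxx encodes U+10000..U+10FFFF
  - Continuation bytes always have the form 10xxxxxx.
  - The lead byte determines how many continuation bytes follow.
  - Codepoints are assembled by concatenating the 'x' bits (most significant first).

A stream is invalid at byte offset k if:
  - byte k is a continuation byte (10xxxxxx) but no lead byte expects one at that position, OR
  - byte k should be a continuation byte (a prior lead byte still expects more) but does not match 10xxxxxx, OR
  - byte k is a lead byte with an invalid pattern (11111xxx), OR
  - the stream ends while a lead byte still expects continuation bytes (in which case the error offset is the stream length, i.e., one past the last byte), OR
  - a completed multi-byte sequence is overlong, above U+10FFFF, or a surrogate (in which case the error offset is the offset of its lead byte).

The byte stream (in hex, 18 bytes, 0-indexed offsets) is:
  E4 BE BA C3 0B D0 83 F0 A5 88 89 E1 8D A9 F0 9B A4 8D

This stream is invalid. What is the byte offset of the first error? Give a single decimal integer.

Byte[0]=E4: 3-byte lead, need 2 cont bytes. acc=0x4
Byte[1]=BE: continuation. acc=(acc<<6)|0x3E=0x13E
Byte[2]=BA: continuation. acc=(acc<<6)|0x3A=0x4FBA
Completed: cp=U+4FBA (starts at byte 0)
Byte[3]=C3: 2-byte lead, need 1 cont bytes. acc=0x3
Byte[4]=0B: expected 10xxxxxx continuation. INVALID

Answer: 4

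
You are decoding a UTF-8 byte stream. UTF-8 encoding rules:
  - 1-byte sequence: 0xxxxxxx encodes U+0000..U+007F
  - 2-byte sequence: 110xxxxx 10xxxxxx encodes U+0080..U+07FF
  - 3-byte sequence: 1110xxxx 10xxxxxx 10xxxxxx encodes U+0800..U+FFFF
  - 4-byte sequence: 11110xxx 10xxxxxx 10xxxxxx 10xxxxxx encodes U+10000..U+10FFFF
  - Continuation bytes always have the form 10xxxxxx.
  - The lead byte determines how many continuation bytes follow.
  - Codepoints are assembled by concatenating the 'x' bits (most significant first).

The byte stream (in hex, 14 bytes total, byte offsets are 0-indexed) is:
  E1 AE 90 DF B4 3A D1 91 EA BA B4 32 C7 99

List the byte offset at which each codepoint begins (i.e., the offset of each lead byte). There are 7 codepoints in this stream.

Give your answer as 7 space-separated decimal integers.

Answer: 0 3 5 6 8 11 12

Derivation:
Byte[0]=E1: 3-byte lead, need 2 cont bytes. acc=0x1
Byte[1]=AE: continuation. acc=(acc<<6)|0x2E=0x6E
Byte[2]=90: continuation. acc=(acc<<6)|0x10=0x1B90
Completed: cp=U+1B90 (starts at byte 0)
Byte[3]=DF: 2-byte lead, need 1 cont bytes. acc=0x1F
Byte[4]=B4: continuation. acc=(acc<<6)|0x34=0x7F4
Completed: cp=U+07F4 (starts at byte 3)
Byte[5]=3A: 1-byte ASCII. cp=U+003A
Byte[6]=D1: 2-byte lead, need 1 cont bytes. acc=0x11
Byte[7]=91: continuation. acc=(acc<<6)|0x11=0x451
Completed: cp=U+0451 (starts at byte 6)
Byte[8]=EA: 3-byte lead, need 2 cont bytes. acc=0xA
Byte[9]=BA: continuation. acc=(acc<<6)|0x3A=0x2BA
Byte[10]=B4: continuation. acc=(acc<<6)|0x34=0xAEB4
Completed: cp=U+AEB4 (starts at byte 8)
Byte[11]=32: 1-byte ASCII. cp=U+0032
Byte[12]=C7: 2-byte lead, need 1 cont bytes. acc=0x7
Byte[13]=99: continuation. acc=(acc<<6)|0x19=0x1D9
Completed: cp=U+01D9 (starts at byte 12)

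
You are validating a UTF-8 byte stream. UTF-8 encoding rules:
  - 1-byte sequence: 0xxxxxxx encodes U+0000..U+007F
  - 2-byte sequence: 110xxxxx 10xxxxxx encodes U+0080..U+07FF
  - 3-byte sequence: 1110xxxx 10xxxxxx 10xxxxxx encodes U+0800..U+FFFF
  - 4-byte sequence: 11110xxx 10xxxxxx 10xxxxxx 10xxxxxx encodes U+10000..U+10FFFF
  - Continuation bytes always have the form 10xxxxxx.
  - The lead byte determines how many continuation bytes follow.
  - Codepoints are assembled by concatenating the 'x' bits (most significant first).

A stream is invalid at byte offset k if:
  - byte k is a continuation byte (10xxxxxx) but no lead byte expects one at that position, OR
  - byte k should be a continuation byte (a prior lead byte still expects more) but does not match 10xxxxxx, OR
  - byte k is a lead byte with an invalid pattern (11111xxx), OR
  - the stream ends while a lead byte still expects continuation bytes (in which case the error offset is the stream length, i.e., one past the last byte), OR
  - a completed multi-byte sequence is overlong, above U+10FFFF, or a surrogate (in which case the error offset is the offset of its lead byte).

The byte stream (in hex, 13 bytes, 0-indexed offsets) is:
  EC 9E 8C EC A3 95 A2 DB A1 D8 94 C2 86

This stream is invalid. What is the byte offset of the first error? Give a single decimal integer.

Answer: 6

Derivation:
Byte[0]=EC: 3-byte lead, need 2 cont bytes. acc=0xC
Byte[1]=9E: continuation. acc=(acc<<6)|0x1E=0x31E
Byte[2]=8C: continuation. acc=(acc<<6)|0x0C=0xC78C
Completed: cp=U+C78C (starts at byte 0)
Byte[3]=EC: 3-byte lead, need 2 cont bytes. acc=0xC
Byte[4]=A3: continuation. acc=(acc<<6)|0x23=0x323
Byte[5]=95: continuation. acc=(acc<<6)|0x15=0xC8D5
Completed: cp=U+C8D5 (starts at byte 3)
Byte[6]=A2: INVALID lead byte (not 0xxx/110x/1110/11110)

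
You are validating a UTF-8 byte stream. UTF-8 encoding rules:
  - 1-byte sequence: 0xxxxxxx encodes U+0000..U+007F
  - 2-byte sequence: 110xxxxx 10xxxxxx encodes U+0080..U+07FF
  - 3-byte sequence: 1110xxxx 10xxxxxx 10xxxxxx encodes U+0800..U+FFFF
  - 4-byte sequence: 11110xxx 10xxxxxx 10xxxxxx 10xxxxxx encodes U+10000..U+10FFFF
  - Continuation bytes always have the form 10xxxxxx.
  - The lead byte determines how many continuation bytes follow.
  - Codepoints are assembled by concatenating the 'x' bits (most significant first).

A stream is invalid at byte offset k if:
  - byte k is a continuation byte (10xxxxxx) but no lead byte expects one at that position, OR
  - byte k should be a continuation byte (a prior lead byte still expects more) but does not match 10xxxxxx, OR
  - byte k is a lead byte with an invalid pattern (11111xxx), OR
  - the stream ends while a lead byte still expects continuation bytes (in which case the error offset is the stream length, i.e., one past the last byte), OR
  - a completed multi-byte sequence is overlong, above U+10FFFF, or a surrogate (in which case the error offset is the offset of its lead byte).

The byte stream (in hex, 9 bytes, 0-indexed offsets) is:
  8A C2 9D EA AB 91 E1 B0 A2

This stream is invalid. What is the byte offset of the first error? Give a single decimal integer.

Byte[0]=8A: INVALID lead byte (not 0xxx/110x/1110/11110)

Answer: 0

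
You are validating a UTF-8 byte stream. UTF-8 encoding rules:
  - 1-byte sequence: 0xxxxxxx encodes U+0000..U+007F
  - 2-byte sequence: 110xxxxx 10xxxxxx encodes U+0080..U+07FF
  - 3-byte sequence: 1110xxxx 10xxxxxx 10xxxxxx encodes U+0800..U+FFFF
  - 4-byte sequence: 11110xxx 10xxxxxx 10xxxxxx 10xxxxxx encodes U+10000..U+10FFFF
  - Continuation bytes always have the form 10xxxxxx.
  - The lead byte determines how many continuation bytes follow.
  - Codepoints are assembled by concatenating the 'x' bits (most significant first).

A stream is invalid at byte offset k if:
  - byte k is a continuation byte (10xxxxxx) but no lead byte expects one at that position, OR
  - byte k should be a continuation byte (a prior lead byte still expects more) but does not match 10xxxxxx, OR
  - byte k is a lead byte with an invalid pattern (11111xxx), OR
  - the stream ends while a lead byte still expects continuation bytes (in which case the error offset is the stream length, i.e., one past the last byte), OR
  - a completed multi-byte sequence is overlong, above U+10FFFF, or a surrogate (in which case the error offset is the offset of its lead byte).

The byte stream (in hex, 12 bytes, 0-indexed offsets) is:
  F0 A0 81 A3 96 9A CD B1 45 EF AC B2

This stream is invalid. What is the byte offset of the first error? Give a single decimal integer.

Answer: 4

Derivation:
Byte[0]=F0: 4-byte lead, need 3 cont bytes. acc=0x0
Byte[1]=A0: continuation. acc=(acc<<6)|0x20=0x20
Byte[2]=81: continuation. acc=(acc<<6)|0x01=0x801
Byte[3]=A3: continuation. acc=(acc<<6)|0x23=0x20063
Completed: cp=U+20063 (starts at byte 0)
Byte[4]=96: INVALID lead byte (not 0xxx/110x/1110/11110)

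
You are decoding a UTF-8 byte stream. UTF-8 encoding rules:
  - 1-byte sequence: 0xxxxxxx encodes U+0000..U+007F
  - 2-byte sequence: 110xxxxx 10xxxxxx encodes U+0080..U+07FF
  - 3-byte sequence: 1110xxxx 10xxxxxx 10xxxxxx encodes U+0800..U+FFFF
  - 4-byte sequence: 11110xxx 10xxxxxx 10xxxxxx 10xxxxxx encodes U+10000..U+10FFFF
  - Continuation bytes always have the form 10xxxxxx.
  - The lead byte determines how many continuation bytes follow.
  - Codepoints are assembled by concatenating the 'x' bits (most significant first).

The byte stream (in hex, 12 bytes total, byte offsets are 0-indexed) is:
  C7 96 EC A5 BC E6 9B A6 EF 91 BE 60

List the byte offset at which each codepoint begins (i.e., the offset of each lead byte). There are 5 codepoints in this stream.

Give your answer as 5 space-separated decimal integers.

Byte[0]=C7: 2-byte lead, need 1 cont bytes. acc=0x7
Byte[1]=96: continuation. acc=(acc<<6)|0x16=0x1D6
Completed: cp=U+01D6 (starts at byte 0)
Byte[2]=EC: 3-byte lead, need 2 cont bytes. acc=0xC
Byte[3]=A5: continuation. acc=(acc<<6)|0x25=0x325
Byte[4]=BC: continuation. acc=(acc<<6)|0x3C=0xC97C
Completed: cp=U+C97C (starts at byte 2)
Byte[5]=E6: 3-byte lead, need 2 cont bytes. acc=0x6
Byte[6]=9B: continuation. acc=(acc<<6)|0x1B=0x19B
Byte[7]=A6: continuation. acc=(acc<<6)|0x26=0x66E6
Completed: cp=U+66E6 (starts at byte 5)
Byte[8]=EF: 3-byte lead, need 2 cont bytes. acc=0xF
Byte[9]=91: continuation. acc=(acc<<6)|0x11=0x3D1
Byte[10]=BE: continuation. acc=(acc<<6)|0x3E=0xF47E
Completed: cp=U+F47E (starts at byte 8)
Byte[11]=60: 1-byte ASCII. cp=U+0060

Answer: 0 2 5 8 11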